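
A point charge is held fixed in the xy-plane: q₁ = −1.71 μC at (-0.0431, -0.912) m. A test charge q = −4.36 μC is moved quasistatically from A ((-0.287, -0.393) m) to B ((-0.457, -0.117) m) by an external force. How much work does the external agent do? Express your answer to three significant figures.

For quasistatic motion the external work equals the change in potential energy: W_ext = qΔV = q(V_B − V_A).
At A: distance to the source charge is 0.573 m; V_A = kq₁/r = -2.68×10⁴ V.
At B: distance to the source charge is 0.896 m; V_B = kq₁/r = -1.72×10⁴ V.
ΔV = V_B − V_A = 9660 V.
W_ext = qΔV = (-4.36×10⁻⁶ C)(9660 V) = -0.0421 J.

-0.0421 J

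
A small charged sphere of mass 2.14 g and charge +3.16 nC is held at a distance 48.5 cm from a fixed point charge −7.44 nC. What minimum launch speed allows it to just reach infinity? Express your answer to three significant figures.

0.0202 m/s

To just escape, total mechanical energy must reach zero at infinity: ½mv²_min + U = 0, so ½mv²_min = −U = |kQq|/r.
|U| = |kQq|/r = (8.99×10⁹ N·m²/C²)(7.44×10⁻⁹)(3.16×10⁻⁹)/(0.485) = 4.36×10⁻⁷ J.
v_min = √(2|U|/m) = √(2·4.36×10⁻⁷/2.14×10⁻³) = 0.0202 m/s.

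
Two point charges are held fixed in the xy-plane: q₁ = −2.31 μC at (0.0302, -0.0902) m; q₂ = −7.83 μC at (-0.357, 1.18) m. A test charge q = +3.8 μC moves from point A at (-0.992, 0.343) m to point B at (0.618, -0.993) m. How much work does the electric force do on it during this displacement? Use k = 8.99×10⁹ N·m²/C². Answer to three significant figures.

-0.140 J

The work done by the electric force is W_field = −ΔU = −q(V_B − V_A) = q(V_A − V_B).
At A: distances to the source charges are 1.11 m, 1.05 m; V_A = Σ kqᵢ/rᵢ = -8.57×10⁴ V.
At B: distances to the source charges are 1.08 m, 2.38 m; V_B = Σ kqᵢ/rᵢ = -4.88×10⁴ V.
ΔV = V_B − V_A = 3.69×10⁴ V.
W_field = −qΔV = −(3.80×10⁻⁶ C)(3.69×10⁴ V) = -0.140 J.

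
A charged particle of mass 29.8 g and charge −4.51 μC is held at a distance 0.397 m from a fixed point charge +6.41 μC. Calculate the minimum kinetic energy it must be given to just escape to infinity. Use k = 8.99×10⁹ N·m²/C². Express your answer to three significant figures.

0.655 J

To just escape, total mechanical energy must reach zero at infinity: ½mv²_min + U = 0, so ½mv²_min = −U = |kQq|/r.
|U| = |kQq|/r = (8.99×10⁹ N·m²/C²)(6.41×10⁻⁶)(4.51×10⁻⁶)/(0.397) = 0.655 J.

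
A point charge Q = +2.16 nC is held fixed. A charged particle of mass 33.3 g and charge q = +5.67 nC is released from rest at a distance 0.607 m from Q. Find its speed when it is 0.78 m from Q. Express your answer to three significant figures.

1.55×10⁻³ m/s

Only the electrostatic force acts, so mechanical energy is conserved: ½mv² = U₁ − U₂ = kQq(1/r₁ − 1/r₂).
U₁ − U₂ = (8.99×10⁹ N·m²/C²)(2.16×10⁻⁹ C)(5.67×10⁻⁹ C)(1/0.607 − 1/0.780) = 4.02×10⁻⁸ J.
v = √(2·4.02×10⁻⁸/0.0333) = 1.55×10⁻³ m/s.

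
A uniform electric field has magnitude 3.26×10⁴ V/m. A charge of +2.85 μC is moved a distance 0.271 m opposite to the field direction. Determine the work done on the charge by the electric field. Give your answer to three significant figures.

The potential change for a displacement 0.271 m opposite to the field direction is ΔV = +Ed = 8830 V.
W_field = −qΔV = -0.0252 J.

-0.0252 J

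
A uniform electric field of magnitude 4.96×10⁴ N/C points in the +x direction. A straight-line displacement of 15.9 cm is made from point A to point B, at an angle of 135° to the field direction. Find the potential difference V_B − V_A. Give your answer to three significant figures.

5580 V

Only the component of displacement along E changes the potential: ΔV = −E·d·cosθ.
ΔV = −(4.96×10⁴ V/m)(0.159 m)cos135° = 5580 V.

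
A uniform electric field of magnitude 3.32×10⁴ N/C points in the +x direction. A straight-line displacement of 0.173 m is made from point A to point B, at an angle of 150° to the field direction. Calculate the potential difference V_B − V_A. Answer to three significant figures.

Only the component of displacement along E changes the potential: ΔV = −E·d·cosθ.
ΔV = −(3.32×10⁴ V/m)(0.173 m)cos150° = 4970 V.

4970 V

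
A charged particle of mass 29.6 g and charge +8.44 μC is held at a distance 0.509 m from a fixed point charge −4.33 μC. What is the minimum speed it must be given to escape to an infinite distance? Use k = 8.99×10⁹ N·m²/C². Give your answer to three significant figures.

To just escape, total mechanical energy must reach zero at infinity: ½mv²_min + U = 0, so ½mv²_min = −U = |kQq|/r.
|U| = |kQq|/r = (8.99×10⁹ N·m²/C²)(4.33×10⁻⁶)(8.44×10⁻⁶)/(0.509) = 0.645 J.
v_min = √(2|U|/m) = √(2·0.645/0.0296) = 6.60 m/s.

6.60 m/s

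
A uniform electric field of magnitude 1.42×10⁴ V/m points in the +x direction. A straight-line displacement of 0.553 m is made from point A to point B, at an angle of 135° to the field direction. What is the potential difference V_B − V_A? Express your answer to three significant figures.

Only the component of displacement along E changes the potential: ΔV = −E·d·cosθ.
ΔV = −(1.42×10⁴ V/m)(0.553 m)cos135° = 5550 V.

5550 V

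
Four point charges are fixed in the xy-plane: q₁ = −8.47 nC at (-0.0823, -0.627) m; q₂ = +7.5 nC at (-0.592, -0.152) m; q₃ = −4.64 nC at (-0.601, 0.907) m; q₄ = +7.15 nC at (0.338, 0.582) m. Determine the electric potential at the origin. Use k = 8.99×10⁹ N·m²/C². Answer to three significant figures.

47.1 V

The total potential is the scalar sum of each charge's contribution, V = Σ kqᵢ/rᵢ.
Distances from the field point to each charge: r₁ = 0.632 m, r₂ = 0.611 m, r₃ = 1.09 m, r₄ = 0.673 m.
V = k[(-8.47×10⁻⁹)/(0.632) + (7.50×10⁻⁹)/(0.611) + (-4.64×10⁻⁹)/(1.09) + (7.15×10⁻⁹)/(0.673)] = 47.1 V.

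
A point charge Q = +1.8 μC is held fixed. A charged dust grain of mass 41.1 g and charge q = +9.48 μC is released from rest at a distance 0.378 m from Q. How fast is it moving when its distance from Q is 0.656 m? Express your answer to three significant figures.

2.89 m/s

Only the electrostatic force acts, so mechanical energy is conserved: ½mv² = U₁ − U₂ = kQq(1/r₁ − 1/r₂).
U₁ − U₂ = (8.99×10⁹ N·m²/C²)(1.80×10⁻⁶ C)(9.48×10⁻⁶ C)(1/0.378 − 1/0.656) = 0.172 J.
v = √(2·0.172/0.0411) = 2.89 m/s.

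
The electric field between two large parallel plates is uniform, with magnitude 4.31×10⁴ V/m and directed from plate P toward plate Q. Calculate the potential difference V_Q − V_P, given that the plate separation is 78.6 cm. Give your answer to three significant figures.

In a uniform field, potential decreases in the direction of E: ΔV = −E·d for a displacement d parallel to E.
Going from P to Q is a displacement of 78.6 cm along the field, so V_Q − V_P = −Ed = -3.39×10⁴ V.

-3.39×10⁴ V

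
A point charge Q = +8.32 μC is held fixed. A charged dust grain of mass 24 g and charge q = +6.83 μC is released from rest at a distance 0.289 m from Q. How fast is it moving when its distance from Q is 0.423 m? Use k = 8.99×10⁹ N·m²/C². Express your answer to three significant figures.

Only the electrostatic force acts, so mechanical energy is conserved: ½mv² = U₁ − U₂ = kQq(1/r₁ − 1/r₂).
U₁ − U₂ = (8.99×10⁹ N·m²/C²)(8.32×10⁻⁶ C)(6.83×10⁻⁶ C)(1/0.289 − 1/0.423) = 0.560 J.
v = √(2·0.560/0.0240) = 6.83 m/s.

6.83 m/s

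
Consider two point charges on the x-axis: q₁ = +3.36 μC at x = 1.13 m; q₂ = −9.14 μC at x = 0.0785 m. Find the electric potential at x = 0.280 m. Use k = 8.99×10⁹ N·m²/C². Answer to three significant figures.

The total potential is the scalar sum of each charge's contribution, V = Σ kqᵢ/rᵢ.
Distances from the field point to each charge: r₁ = 0.850 m, r₂ = 0.202 m.
V = k[(3.36×10⁻⁶)/(0.850) + (-9.14×10⁻⁶)/(0.202)] = -3.72×10⁵ V.

-3.72×10⁵ V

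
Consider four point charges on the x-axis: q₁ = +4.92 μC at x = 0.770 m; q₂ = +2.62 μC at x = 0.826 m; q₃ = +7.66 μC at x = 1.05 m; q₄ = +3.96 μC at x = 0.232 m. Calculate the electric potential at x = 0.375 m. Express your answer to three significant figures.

The total potential is the scalar sum of each charge's contribution, V = Σ kqᵢ/rᵢ.
Distances from the field point to each charge: r₁ = 0.395 m, r₂ = 0.451 m, r₃ = 0.675 m, r₄ = 0.143 m.
V = k[(4.92×10⁻⁶)/(0.395) + (2.62×10⁻⁶)/(0.451) + (7.66×10⁻⁶)/(0.675) + (3.96×10⁻⁶)/(0.143)] = 5.15×10⁵ V.

5.15×10⁵ V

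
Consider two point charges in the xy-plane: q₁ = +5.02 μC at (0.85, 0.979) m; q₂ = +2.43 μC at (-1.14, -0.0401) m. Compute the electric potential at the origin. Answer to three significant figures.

Electric potential is a scalar, so the contributions from each charge add algebraically: V = Σ kqᵢ/rᵢ.
Distances from the field point to each charge: r₁ = 1.30 m, r₂ = 1.14 m.
V = k[(5.02×10⁻⁶)/(1.30) + (2.43×10⁻⁶)/(1.14)] = 5.40×10⁴ V.

5.40×10⁴ V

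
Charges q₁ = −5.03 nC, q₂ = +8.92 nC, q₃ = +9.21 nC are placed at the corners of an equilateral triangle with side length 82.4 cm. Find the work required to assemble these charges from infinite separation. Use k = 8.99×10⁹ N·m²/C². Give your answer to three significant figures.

The work to assemble the configuration equals its total potential energy, U = Σ kqᵢqⱼ/rᵢⱼ over all pairs.
All three pair separations equal the side length, 0.824 m.
U = (-4.90×10⁻⁷) + (-5.05×10⁻⁷) + (8.96×10⁻⁷) = -9.86×10⁻⁸ J.

-9.86×10⁻⁸ J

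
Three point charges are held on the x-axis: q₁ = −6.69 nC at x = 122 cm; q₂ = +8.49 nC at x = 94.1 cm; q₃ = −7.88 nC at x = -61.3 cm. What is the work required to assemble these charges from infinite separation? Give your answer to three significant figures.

The assembly work is the sum of pairwise potential energies, U = Σ_{i<j} kqᵢqⱼ/rᵢⱼ.
Pair separations: r₁₂ = 0.279 m, r₁₃ = 1.83 m, r₂₃ = 1.55 m.
U = (-1.83×10⁻⁶) + (2.59×10⁻⁷) + (-3.87×10⁻⁷) = -1.96×10⁻⁶ J.

-1.96×10⁻⁶ J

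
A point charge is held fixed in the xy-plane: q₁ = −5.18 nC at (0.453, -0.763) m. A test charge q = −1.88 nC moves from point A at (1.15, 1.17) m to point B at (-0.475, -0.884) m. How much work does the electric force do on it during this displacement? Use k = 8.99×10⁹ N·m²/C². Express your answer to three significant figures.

-5.09×10⁻⁸ J

The work done by the electric force is W_field = −ΔU = −q(V_B − V_A) = q(V_A − V_B).
At A: distance to the source charge is 2.05 m; V_A = kq₁/r = -22.7 V.
At B: distance to the source charge is 0.936 m; V_B = kq₁/r = -49.8 V.
ΔV = V_B − V_A = -27.1 V.
W_field = −qΔV = −(-1.88×10⁻⁹ C)(-27.1 V) = -5.09×10⁻⁸ J.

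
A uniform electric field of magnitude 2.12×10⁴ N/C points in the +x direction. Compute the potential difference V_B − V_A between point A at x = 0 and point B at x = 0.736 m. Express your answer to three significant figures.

In a uniform field, potential decreases in the direction of E: V_B − V_A = −E·Δx.
V_B − V_A = −(2.12×10⁴ V/m)(0.736 m) = -1.56×10⁴ V.

-1.56×10⁴ V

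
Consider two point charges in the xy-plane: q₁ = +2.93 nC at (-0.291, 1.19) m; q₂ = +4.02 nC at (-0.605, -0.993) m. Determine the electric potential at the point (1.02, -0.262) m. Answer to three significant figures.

Electric potential is a scalar, so the contributions from each charge add algebraically: V = Σ kqᵢ/rᵢ.
Distances from the field point to each charge: r₁ = 1.96 m, r₂ = 1.78 m.
V = k[(2.93×10⁻⁹)/(1.96) + (4.02×10⁻⁹)/(1.78)] = 33.7 V.

33.7 V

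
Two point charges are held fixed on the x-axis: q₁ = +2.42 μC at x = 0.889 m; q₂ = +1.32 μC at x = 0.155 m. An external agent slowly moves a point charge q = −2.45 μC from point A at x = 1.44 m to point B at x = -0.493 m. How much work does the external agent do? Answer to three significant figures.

0.0359 J

For quasistatic motion the external work equals the change in potential energy: W_ext = qΔV = q(V_B − V_A).
At A: distances to the source charges are 0.551 m, 1.28 m; V_A = Σ kqᵢ/rᵢ = 4.87×10⁴ V.
At B: distances to the source charges are 1.38 m, 0.648 m; V_B = Σ kqᵢ/rᵢ = 3.41×10⁴ V.
ΔV = V_B − V_A = -1.47×10⁴ V.
W_ext = qΔV = (-2.45×10⁻⁶ C)(-1.47×10⁴ V) = 0.0359 J.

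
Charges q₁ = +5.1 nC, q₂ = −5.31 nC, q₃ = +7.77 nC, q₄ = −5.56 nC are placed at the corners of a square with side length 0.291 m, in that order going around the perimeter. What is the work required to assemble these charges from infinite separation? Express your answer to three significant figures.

The assembly work is the sum of pairwise potential energies, U = Σ_{i<j} kqᵢqⱼ/rᵢⱼ.
The four side pairs have separation 0.291 m and the two diagonal pairs 0.412 m.
Summing all 6 pair terms gives U = -2.81×10⁻⁶ J.

-2.81×10⁻⁶ J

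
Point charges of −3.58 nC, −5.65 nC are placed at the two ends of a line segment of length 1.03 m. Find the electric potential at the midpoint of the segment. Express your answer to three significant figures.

Electric potential is a scalar, so the contributions from each charge add algebraically: V = Σ kqᵢ/rᵢ.
Each charge is 0.515 m from the midpoint.
V = k[(-3.58×10⁻⁹)/(0.515) + (-5.65×10⁻⁹)/(0.515)] = -161 V.

-161 V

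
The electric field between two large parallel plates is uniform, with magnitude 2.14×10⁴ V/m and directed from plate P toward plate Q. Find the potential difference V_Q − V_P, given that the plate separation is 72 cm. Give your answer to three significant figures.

-1.54×10⁴ V

In a uniform field, potential decreases in the direction of E: ΔV = −E·d for a displacement d parallel to E.
Going from P to Q is a displacement of 72 cm along the field, so V_Q − V_P = −Ed = -1.54×10⁴ V.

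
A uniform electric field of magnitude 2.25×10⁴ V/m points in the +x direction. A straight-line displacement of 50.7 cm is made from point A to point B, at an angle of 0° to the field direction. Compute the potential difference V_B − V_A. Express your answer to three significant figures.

-1.14×10⁴ V

Only the component of displacement along E changes the potential: ΔV = −E·d·cosθ.
ΔV = −(2.25×10⁴ V/m)(0.507 m)cos0° = -1.14×10⁴ V.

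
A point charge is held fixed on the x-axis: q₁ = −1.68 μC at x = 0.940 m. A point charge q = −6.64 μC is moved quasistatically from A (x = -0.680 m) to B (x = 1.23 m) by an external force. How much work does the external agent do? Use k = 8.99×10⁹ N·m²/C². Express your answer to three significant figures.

For quasistatic motion the external work equals the change in potential energy: W_ext = qΔV = q(V_B − V_A).
At A: distance to the source charge is 1.62 m; V_A = kq₁/r = -9320 V.
At B: distance to the source charge is 0.290 m; V_B = kq₁/r = -5.21×10⁴ V.
ΔV = V_B − V_A = -4.28×10⁴ V.
W_ext = qΔV = (-6.64×10⁻⁶ C)(-4.28×10⁴ V) = 0.284 J.

0.284 J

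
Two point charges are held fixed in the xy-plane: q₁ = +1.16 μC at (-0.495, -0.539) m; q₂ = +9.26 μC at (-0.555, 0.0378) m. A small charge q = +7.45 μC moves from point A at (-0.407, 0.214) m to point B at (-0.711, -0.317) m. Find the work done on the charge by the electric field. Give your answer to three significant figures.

0.947 J

The work done by the electric force is W_field = −ΔU = −q(V_B − V_A) = q(V_A − V_B).
At A: distances to the source charges are 0.758 m, 0.230 m; V_A = Σ kqᵢ/rᵢ = 3.76×10⁵ V.
At B: distances to the source charges are 0.310 m, 0.388 m; V_B = Σ kqᵢ/rᵢ = 2.48×10⁵ V.
ΔV = V_B − V_A = -1.27×10⁵ V.
W_field = −qΔV = −(7.45×10⁻⁶ C)(-1.27×10⁵ V) = 0.947 J.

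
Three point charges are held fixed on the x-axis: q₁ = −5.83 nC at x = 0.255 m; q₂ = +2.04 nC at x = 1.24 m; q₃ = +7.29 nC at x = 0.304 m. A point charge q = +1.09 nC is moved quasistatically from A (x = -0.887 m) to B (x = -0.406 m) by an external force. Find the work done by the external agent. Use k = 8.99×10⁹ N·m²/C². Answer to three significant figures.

6.98×10⁻⁹ J

For quasistatic motion the external work equals the change in potential energy: W_ext = qΔV = q(V_B − V_A).
At A: distances to the source charges are 1.14 m, 2.13 m, 1.19 m; V_A = Σ kqᵢ/rᵢ = 17.8 V.
At B: distances to the source charges are 0.661 m, 1.65 m, 0.710 m; V_B = Σ kqᵢ/rᵢ = 24.2 V.
ΔV = V_B − V_A = 6.40 V.
W_ext = qΔV = (1.09×10⁻⁹ C)(6.40 V) = 6.98×10⁻⁹ J.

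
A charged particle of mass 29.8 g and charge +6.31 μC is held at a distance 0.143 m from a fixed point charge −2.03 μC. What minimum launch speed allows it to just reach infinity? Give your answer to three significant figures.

To just escape, total mechanical energy must reach zero at infinity: ½mv²_min + U = 0, so ½mv²_min = −U = |kQq|/r.
|U| = |kQq|/r = (8.99×10⁹ N·m²/C²)(2.03×10⁻⁶)(6.31×10⁻⁶)/(0.143) = 0.805 J.
v_min = √(2|U|/m) = √(2·0.805/0.0298) = 7.35 m/s.

7.35 m/s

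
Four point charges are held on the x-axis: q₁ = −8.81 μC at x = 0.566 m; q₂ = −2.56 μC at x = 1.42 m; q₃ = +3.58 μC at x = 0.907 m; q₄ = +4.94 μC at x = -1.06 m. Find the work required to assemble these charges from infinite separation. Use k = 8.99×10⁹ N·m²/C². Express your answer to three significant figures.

The assembly work is the sum of pairwise potential energies, U = Σ_{i<j} kqᵢqⱼ/rᵢⱼ.
Pair separations: r₁₂ = 0.854 m, r₁₃ = 0.341 m, r₁₄ = 1.63 m, r₂₃ = 0.513 m, r₂₄ = 2.48 m, r₃₄ = 1.97 m.
Summing all 6 pair terms gives U = -0.960 J.

-0.960 J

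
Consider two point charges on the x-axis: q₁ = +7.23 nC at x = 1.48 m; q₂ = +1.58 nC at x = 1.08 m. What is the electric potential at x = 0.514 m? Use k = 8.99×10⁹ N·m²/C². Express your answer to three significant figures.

Electric potential is a scalar, so the contributions from each charge add algebraically: V = Σ kqᵢ/rᵢ.
Distances from the field point to each charge: r₁ = 0.966 m, r₂ = 0.566 m.
V = k[(7.23×10⁻⁹)/(0.966) + (1.58×10⁻⁹)/(0.566)] = 92.4 V.

92.4 V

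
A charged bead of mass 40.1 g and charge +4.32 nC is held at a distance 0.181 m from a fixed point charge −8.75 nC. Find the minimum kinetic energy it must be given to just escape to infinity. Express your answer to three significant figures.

1.88×10⁻⁶ J

To just escape, total mechanical energy must reach zero at infinity: ½mv²_min + U = 0, so ½mv²_min = −U = |kQq|/r.
|U| = |kQq|/r = (8.99×10⁹ N·m²/C²)(8.75×10⁻⁹)(4.32×10⁻⁹)/(0.181) = 1.88×10⁻⁶ J.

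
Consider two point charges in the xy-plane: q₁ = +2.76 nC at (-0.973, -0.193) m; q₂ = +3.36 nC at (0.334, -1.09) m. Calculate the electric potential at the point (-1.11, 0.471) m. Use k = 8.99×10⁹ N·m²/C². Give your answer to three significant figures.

50.8 V

The total potential is the scalar sum of each charge's contribution, V = Σ kqᵢ/rᵢ.
Distances from the field point to each charge: r₁ = 0.678 m, r₂ = 2.13 m.
V = k[(2.76×10⁻⁹)/(0.678) + (3.36×10⁻⁹)/(2.13)] = 50.8 V.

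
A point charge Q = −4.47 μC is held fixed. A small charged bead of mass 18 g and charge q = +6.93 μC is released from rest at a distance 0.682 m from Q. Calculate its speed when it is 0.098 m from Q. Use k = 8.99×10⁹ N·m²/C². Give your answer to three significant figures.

Only the electrostatic force acts, so mechanical energy is conserved: ½mv² = U₁ − U₂ = kQq(1/r₁ − 1/r₂).
U₁ − U₂ = (8.99×10⁹ N·m²/C²)(-4.47×10⁻⁶ C)(6.93×10⁻⁶ C)(1/0.682 − 1/0.0980) = 2.43 J.
v = √(2·2.43/0.0180) = 16.4 m/s.

16.4 m/s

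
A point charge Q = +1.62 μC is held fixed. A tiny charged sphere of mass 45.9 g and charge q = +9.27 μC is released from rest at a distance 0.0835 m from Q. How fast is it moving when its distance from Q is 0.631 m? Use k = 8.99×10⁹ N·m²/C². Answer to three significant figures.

7.82 m/s

Only the electrostatic force acts, so mechanical energy is conserved: ½mv² = U₁ − U₂ = kQq(1/r₁ − 1/r₂).
U₁ − U₂ = (8.99×10⁹ N·m²/C²)(1.62×10⁻⁶ C)(9.27×10⁻⁶ C)(1/0.0835 − 1/0.631) = 1.40 J.
v = √(2·1.40/0.0459) = 7.82 m/s.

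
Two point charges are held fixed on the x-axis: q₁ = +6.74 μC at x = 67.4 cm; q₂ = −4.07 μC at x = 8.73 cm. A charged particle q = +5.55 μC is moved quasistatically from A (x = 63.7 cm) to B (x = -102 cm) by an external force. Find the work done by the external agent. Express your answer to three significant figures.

For quasistatic motion the external work equals the change in potential energy: W_ext = qΔV = q(V_B − V_A).
At A: distances to the source charges are 0.0370 m, 0.550 m; V_A = Σ kqᵢ/rᵢ = 1.57×10⁶ V.
At B: distances to the source charges are 1.69 m, 1.11 m; V_B = Σ kqᵢ/rᵢ = 2730 V.
ΔV = V_B − V_A = -1.57×10⁶ V.
W_ext = qΔV = (5.55×10⁻⁶ C)(-1.57×10⁶ V) = -8.70 J.

-8.70 J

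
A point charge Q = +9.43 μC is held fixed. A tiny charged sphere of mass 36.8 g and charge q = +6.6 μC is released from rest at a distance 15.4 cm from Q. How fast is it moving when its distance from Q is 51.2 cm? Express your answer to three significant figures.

11.8 m/s

Only the electrostatic force acts, so mechanical energy is conserved: ½mv² = U₁ − U₂ = kQq(1/r₁ − 1/r₂).
U₁ − U₂ = (8.99×10⁹ N·m²/C²)(9.43×10⁻⁶ C)(6.60×10⁻⁶ C)(1/0.154 − 1/0.512) = 2.54 J.
v = √(2·2.54/0.0368) = 11.8 m/s.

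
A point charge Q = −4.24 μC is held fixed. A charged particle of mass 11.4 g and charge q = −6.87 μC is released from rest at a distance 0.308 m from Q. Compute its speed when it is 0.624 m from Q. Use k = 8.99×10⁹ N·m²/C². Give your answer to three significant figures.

8.69 m/s

Only the electrostatic force acts, so mechanical energy is conserved: ½mv² = U₁ − U₂ = kQq(1/r₁ − 1/r₂).
U₁ − U₂ = (8.99×10⁹ N·m²/C²)(-4.24×10⁻⁶ C)(-6.87×10⁻⁶ C)(1/0.308 − 1/0.624) = 0.431 J.
v = √(2·0.431/0.0114) = 8.69 m/s.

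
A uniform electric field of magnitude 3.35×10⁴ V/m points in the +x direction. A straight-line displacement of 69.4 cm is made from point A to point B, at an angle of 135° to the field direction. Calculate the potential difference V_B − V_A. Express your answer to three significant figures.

Only the component of displacement along E changes the potential: ΔV = −E·d·cosθ.
ΔV = −(3.35×10⁴ V/m)(0.694 m)cos135° = 1.64×10⁴ V.

1.64×10⁴ V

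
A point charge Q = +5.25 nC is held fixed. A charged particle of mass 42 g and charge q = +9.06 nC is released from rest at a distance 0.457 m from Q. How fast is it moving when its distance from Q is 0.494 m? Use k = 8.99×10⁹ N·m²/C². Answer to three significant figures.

1.83×10⁻³ m/s

Only the electrostatic force acts, so mechanical energy is conserved: ½mv² = U₁ − U₂ = kQq(1/r₁ − 1/r₂).
U₁ − U₂ = (8.99×10⁹ N·m²/C²)(5.25×10⁻⁹ C)(9.06×10⁻⁹ C)(1/0.457 − 1/0.494) = 7.01×10⁻⁸ J.
v = √(2·7.01×10⁻⁸/0.0420) = 1.83×10⁻³ m/s.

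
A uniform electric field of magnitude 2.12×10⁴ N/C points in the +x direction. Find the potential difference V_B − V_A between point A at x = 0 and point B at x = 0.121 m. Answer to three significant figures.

In a uniform field, potential decreases in the direction of E: V_B − V_A = −E·Δx.
V_B − V_A = −(2.12×10⁴ V/m)(0.121 m) = -2570 V.

-2570 V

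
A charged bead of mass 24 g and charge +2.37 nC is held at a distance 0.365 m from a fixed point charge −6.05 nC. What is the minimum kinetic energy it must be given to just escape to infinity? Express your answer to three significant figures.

To just escape, total mechanical energy must reach zero at infinity: ½mv²_min + U = 0, so ½mv²_min = −U = |kQq|/r.
|U| = |kQq|/r = (8.99×10⁹ N·m²/C²)(6.05×10⁻⁹)(2.37×10⁻⁹)/(0.365) = 3.53×10⁻⁷ J.

3.53×10⁻⁷ J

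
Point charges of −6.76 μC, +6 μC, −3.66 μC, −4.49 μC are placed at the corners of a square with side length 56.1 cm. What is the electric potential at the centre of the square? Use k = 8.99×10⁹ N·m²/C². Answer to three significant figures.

Electric potential is a scalar, so the contributions from each charge add algebraically: V = Σ kqᵢ/rᵢ.
The distance from each corner to the centre is a√2/2 = 0.397 m.
V = k[(-6.76×10⁻⁶)/(0.397) + (6.00×10⁻⁶)/(0.397) + (-3.66×10⁻⁶)/(0.397) + (-4.49×10⁻⁶)/(0.397)] = -2.02×10⁵ V.

-2.02×10⁵ V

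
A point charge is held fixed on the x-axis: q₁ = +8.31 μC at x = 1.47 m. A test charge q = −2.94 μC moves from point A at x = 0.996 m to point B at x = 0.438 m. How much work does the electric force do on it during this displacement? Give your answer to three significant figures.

The work done by the electric force is W_field = −ΔU = −q(V_B − V_A) = q(V_A − V_B).
At A: distance to the source charge is 0.474 m; V_A = kq₁/r = 1.58×10⁵ V.
At B: distance to the source charge is 1.03 m; V_B = kq₁/r = 7.24×10⁴ V.
ΔV = V_B − V_A = -8.52×10⁴ V.
W_field = −qΔV = −(-2.94×10⁻⁶ C)(-8.52×10⁴ V) = -0.251 J.

-0.251 J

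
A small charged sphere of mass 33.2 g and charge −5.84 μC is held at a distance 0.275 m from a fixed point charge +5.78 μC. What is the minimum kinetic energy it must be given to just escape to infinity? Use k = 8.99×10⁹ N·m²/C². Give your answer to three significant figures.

To just escape, total mechanical energy must reach zero at infinity: ½mv²_min + U = 0, so ½mv²_min = −U = |kQq|/r.
|U| = |kQq|/r = (8.99×10⁹ N·m²/C²)(5.78×10⁻⁶)(5.84×10⁻⁶)/(0.275) = 1.10 J.

1.10 J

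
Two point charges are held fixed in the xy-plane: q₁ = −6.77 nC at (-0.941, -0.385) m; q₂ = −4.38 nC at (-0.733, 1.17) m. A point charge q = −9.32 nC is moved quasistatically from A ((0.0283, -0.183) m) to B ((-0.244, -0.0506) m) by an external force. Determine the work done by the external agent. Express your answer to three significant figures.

2.04×10⁻⁷ J

For quasistatic motion the external work equals the change in potential energy: W_ext = qΔV = q(V_B − V_A).
At A: distances to the source charges are 0.990 m, 1.55 m; V_A = Σ kqᵢ/rᵢ = -86.8 V.
At B: distances to the source charges are 0.773 m, 1.31 m; V_B = Σ kqᵢ/rᵢ = -109 V.
ΔV = V_B − V_A = -21.8 V.
W_ext = qΔV = (-9.32×10⁻⁹ C)(-21.8 V) = 2.04×10⁻⁷ J.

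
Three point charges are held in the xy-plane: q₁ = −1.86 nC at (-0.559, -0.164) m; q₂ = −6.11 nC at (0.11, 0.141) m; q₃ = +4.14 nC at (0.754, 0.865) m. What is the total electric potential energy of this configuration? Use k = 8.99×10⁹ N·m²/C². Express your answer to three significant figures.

-1.37×10⁻⁷ J

The assembly work is the sum of pairwise potential energies, U = Σ_{i<j} kqᵢqⱼ/rᵢⱼ.
Pair separations: r₁₂ = 0.735 m, r₁₃ = 1.67 m, r₂₃ = 0.969 m.
U = (1.39×10⁻⁷) + (-4.15×10⁻⁸) + (-2.35×10⁻⁷) = -1.37×10⁻⁷ J.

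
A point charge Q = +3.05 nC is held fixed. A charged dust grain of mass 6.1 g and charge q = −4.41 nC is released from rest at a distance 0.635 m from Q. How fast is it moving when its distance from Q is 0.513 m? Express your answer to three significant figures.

3.85×10⁻³ m/s

Only the electrostatic force acts, so mechanical energy is conserved: ½mv² = U₁ − U₂ = kQq(1/r₁ − 1/r₂).
U₁ − U₂ = (8.99×10⁹ N·m²/C²)(3.05×10⁻⁹ C)(-4.41×10⁻⁹ C)(1/0.635 − 1/0.513) = 4.53×10⁻⁸ J.
v = √(2·4.53×10⁻⁸/6.10×10⁻³) = 3.85×10⁻³ m/s.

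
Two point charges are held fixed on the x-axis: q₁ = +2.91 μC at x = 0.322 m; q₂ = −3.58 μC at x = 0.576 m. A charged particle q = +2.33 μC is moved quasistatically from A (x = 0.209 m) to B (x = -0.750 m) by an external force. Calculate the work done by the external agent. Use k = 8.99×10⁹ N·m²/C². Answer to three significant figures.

For quasistatic motion the external work equals the change in potential energy: W_ext = qΔV = q(V_B − V_A).
At A: distances to the source charges are 0.113 m, 0.367 m; V_A = Σ kqᵢ/rᵢ = 1.44×10⁵ V.
At B: distances to the source charges are 1.07 m, 1.33 m; V_B = Σ kqᵢ/rᵢ = 132 V.
ΔV = V_B − V_A = -1.44×10⁵ V.
W_ext = qΔV = (2.33×10⁻⁶ C)(-1.44×10⁵ V) = -0.335 J.

-0.335 J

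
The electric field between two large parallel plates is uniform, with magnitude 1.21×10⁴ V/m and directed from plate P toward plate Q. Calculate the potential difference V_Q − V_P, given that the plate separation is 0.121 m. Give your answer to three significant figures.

-1460 V

In a uniform field, potential decreases in the direction of E: ΔV = −E·d for a displacement d parallel to E.
Going from P to Q is a displacement of 0.121 m along the field, so V_Q − V_P = −Ed = -1460 V.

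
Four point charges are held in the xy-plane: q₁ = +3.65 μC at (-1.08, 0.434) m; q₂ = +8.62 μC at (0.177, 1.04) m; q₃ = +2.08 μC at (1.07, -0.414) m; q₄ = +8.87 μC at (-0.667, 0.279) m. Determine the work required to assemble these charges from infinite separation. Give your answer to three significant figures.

1.68 J

The assembly work is the sum of pairwise potential energies, U = Σ_{i<j} kqᵢqⱼ/rᵢⱼ.
Pair separations: r₁₂ = 1.40 m, r₁₃ = 2.31 m, r₁₄ = 0.441 m, r₂₃ = 1.71 m, r₂₄ = 1.14 m, r₃₄ = 1.87 m.
Summing all 6 pair terms gives U = 1.68 J.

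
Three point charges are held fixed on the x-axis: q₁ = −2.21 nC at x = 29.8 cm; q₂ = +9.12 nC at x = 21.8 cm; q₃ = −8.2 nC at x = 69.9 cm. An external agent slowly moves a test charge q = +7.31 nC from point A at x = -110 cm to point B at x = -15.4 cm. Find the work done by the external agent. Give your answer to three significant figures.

For quasistatic motion the external work equals the change in potential energy: W_ext = qΔV = q(V_B − V_A).
At A: distances to the source charges are 1.40 m, 1.32 m, 1.80 m; V_A = Σ kqᵢ/rᵢ = 7.02 V.
At B: distances to the source charges are 0.452 m, 0.372 m, 0.853 m; V_B = Σ kqᵢ/rᵢ = 90.0 V.
ΔV = V_B − V_A = 83.0 V.
W_ext = qΔV = (7.31×10⁻⁹ C)(83.0 V) = 6.07×10⁻⁷ J.

6.07×10⁻⁷ J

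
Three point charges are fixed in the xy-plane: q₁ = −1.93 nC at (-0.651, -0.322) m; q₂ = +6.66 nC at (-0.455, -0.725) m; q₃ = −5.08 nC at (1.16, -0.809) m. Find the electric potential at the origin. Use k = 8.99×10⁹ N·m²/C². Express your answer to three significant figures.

13.8 V

Electric potential is a scalar, so the contributions from each charge add algebraically: V = Σ kqᵢ/rᵢ.
Distances from the field point to each charge: r₁ = 0.726 m, r₂ = 0.856 m, r₃ = 1.41 m.
V = k[(-1.93×10⁻⁹)/(0.726) + (6.66×10⁻⁹)/(0.856) + (-5.08×10⁻⁹)/(1.41)] = 13.8 V.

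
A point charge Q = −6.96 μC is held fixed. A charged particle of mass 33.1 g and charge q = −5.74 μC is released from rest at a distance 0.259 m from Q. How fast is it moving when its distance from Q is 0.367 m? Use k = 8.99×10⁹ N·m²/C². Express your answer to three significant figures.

Only the electrostatic force acts, so mechanical energy is conserved: ½mv² = U₁ − U₂ = kQq(1/r₁ − 1/r₂).
U₁ − U₂ = (8.99×10⁹ N·m²/C²)(-6.96×10⁻⁶ C)(-5.74×10⁻⁶ C)(1/0.259 − 1/0.367) = 0.408 J.
v = √(2·0.408/0.0331) = 4.97 m/s.

4.97 m/s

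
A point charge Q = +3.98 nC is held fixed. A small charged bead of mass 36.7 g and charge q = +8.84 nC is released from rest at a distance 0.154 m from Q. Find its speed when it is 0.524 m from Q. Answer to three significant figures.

Only the electrostatic force acts, so mechanical energy is conserved: ½mv² = U₁ − U₂ = kQq(1/r₁ − 1/r₂).
U₁ − U₂ = (8.99×10⁹ N·m²/C²)(3.98×10⁻⁹ C)(8.84×10⁻⁹ C)(1/0.154 − 1/0.524) = 1.45×10⁻⁶ J.
v = √(2·1.45×10⁻⁶/0.0367) = 8.89×10⁻³ m/s.

8.89×10⁻³ m/s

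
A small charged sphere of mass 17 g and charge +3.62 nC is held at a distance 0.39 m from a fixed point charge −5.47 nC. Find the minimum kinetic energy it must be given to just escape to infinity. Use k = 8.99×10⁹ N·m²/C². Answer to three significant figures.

4.56×10⁻⁷ J

To just escape, total mechanical energy must reach zero at infinity: ½mv²_min + U = 0, so ½mv²_min = −U = |kQq|/r.
|U| = |kQq|/r = (8.99×10⁹ N·m²/C²)(5.47×10⁻⁹)(3.62×10⁻⁹)/(0.390) = 4.56×10⁻⁷ J.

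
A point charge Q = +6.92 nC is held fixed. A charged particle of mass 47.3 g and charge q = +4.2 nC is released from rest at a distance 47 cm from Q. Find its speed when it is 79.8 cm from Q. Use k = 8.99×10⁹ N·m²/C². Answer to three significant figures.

3.11×10⁻³ m/s

Only the electrostatic force acts, so mechanical energy is conserved: ½mv² = U₁ − U₂ = kQq(1/r₁ − 1/r₂).
U₁ − U₂ = (8.99×10⁹ N·m²/C²)(6.92×10⁻⁹ C)(4.20×10⁻⁹ C)(1/0.470 − 1/0.798) = 2.29×10⁻⁷ J.
v = √(2·2.29×10⁻⁷/0.0473) = 3.11×10⁻³ m/s.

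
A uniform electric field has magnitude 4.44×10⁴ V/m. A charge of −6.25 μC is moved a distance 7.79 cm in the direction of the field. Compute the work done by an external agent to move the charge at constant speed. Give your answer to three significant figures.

0.0216 J

The potential change for a displacement 7.79 cm in the direction of the field is ΔV = −Ed = -3460 V.
W_ext = qΔV = 0.0216 J.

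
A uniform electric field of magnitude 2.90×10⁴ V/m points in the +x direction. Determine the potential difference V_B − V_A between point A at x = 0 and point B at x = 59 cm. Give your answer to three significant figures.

-1.71×10⁴ V

In a uniform field, potential decreases in the direction of E: V_B − V_A = −E·Δx.
V_B − V_A = −(2.90×10⁴ V/m)(0.590 m) = -1.71×10⁴ V.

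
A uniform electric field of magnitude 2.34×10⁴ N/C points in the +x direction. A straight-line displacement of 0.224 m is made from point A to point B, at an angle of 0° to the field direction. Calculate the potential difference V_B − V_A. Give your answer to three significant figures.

-5240 V

Only the component of displacement along E changes the potential: ΔV = −E·d·cosθ.
ΔV = −(2.34×10⁴ V/m)(0.224 m)cos0° = -5240 V.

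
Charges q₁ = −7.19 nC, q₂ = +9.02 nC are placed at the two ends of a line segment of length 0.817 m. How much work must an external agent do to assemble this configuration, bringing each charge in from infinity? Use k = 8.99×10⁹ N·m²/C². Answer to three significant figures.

-7.14×10⁻⁷ J

The assembly work is the sum of pairwise potential energies, U = Σ_{i<j} kqᵢqⱼ/rᵢⱼ.
The separation is r = 0.817 m.
U = (-7.14×10⁻⁷) = -7.14×10⁻⁷ J.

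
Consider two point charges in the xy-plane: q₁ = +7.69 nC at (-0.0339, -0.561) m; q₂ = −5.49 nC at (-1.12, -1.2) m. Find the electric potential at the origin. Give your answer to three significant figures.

Electric potential is a scalar, so the contributions from each charge add algebraically: V = Σ kqᵢ/rᵢ.
Distances from the field point to each charge: r₁ = 0.562 m, r₂ = 1.64 m.
V = k[(7.69×10⁻⁹)/(0.562) + (-5.49×10⁻⁹)/(1.64)] = 92.9 V.

92.9 V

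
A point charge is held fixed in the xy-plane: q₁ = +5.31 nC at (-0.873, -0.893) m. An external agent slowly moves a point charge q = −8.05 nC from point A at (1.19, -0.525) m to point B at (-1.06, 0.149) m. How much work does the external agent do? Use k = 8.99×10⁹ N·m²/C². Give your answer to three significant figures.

For quasistatic motion the external work equals the change in potential energy: W_ext = qΔV = q(V_B − V_A).
At A: distance to the source charge is 2.10 m; V_A = kq₁/r = 22.8 V.
At B: distance to the source charge is 1.06 m; V_B = kq₁/r = 45.1 V.
ΔV = V_B − V_A = 22.3 V.
W_ext = qΔV = (-8.05×10⁻⁹ C)(22.3 V) = -1.80×10⁻⁷ J.

-1.80×10⁻⁷ J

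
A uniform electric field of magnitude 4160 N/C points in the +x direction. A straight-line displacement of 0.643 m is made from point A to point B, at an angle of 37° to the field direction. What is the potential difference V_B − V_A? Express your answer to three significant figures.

-2140 V

Only the component of displacement along E changes the potential: ΔV = −E·d·cosθ.
ΔV = −(4160 V/m)(0.643 m)cos37° = -2140 V.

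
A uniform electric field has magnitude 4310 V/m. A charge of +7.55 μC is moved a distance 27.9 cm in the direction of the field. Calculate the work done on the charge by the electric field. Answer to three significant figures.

The potential change for a displacement 27.9 cm in the direction of the field is ΔV = −Ed = -1200 V.
W_field = −qΔV = 9.08×10⁻³ J.

9.08×10⁻³ J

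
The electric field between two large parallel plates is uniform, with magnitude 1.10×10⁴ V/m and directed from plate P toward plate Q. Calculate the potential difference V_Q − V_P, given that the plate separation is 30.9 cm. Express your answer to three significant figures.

In a uniform field, potential decreases in the direction of E: ΔV = −E·d for a displacement d parallel to E.
Going from P to Q is a displacement of 30.9 cm along the field, so V_Q − V_P = −Ed = -3400 V.

-3400 V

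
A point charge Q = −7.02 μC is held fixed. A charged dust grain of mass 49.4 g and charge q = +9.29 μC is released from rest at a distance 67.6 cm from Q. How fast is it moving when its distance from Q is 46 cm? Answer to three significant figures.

Only the electrostatic force acts, so mechanical energy is conserved: ½mv² = U₁ − U₂ = kQq(1/r₁ − 1/r₂).
U₁ − U₂ = (8.99×10⁹ N·m²/C²)(-7.02×10⁻⁶ C)(9.29×10⁻⁶ C)(1/0.676 − 1/0.460) = 0.407 J.
v = √(2·0.407/0.0494) = 4.06 m/s.

4.06 m/s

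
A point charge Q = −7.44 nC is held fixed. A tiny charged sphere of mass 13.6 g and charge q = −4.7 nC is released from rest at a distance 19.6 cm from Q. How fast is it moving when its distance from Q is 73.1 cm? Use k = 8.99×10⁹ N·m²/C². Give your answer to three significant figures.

0.0131 m/s

Only the electrostatic force acts, so mechanical energy is conserved: ½mv² = U₁ − U₂ = kQq(1/r₁ − 1/r₂).
U₁ − U₂ = (8.99×10⁹ N·m²/C²)(-7.44×10⁻⁹ C)(-4.70×10⁻⁹ C)(1/0.196 − 1/0.731) = 1.17×10⁻⁶ J.
v = √(2·1.17×10⁻⁶/0.0136) = 0.0131 m/s.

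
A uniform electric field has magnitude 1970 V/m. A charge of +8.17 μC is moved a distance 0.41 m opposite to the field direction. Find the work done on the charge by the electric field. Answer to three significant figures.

-6.60×10⁻³ J

The potential change for a displacement 0.41 m opposite to the field direction is ΔV = +Ed = 808 V.
W_field = −qΔV = -6.60×10⁻³ J.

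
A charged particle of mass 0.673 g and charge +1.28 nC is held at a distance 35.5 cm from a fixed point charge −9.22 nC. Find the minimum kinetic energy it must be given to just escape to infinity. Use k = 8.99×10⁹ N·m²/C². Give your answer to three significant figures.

2.99×10⁻⁷ J

To just escape, total mechanical energy must reach zero at infinity: ½mv²_min + U = 0, so ½mv²_min = −U = |kQq|/r.
|U| = |kQq|/r = (8.99×10⁹ N·m²/C²)(9.22×10⁻⁹)(1.28×10⁻⁹)/(0.355) = 2.99×10⁻⁷ J.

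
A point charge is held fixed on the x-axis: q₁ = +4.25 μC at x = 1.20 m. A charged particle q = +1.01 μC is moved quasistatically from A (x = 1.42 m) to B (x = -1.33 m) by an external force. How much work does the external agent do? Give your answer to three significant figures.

For quasistatic motion the external work equals the change in potential energy: W_ext = qΔV = q(V_B − V_A).
At A: distance to the source charge is 0.220 m; V_A = kq₁/r = 1.74×10⁵ V.
At B: distance to the source charge is 2.53 m; V_B = kq₁/r = 1.51×10⁴ V.
ΔV = V_B − V_A = -1.59×10⁵ V.
W_ext = qΔV = (1.01×10⁻⁶ C)(-1.59×10⁵ V) = -0.160 J.

-0.160 J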